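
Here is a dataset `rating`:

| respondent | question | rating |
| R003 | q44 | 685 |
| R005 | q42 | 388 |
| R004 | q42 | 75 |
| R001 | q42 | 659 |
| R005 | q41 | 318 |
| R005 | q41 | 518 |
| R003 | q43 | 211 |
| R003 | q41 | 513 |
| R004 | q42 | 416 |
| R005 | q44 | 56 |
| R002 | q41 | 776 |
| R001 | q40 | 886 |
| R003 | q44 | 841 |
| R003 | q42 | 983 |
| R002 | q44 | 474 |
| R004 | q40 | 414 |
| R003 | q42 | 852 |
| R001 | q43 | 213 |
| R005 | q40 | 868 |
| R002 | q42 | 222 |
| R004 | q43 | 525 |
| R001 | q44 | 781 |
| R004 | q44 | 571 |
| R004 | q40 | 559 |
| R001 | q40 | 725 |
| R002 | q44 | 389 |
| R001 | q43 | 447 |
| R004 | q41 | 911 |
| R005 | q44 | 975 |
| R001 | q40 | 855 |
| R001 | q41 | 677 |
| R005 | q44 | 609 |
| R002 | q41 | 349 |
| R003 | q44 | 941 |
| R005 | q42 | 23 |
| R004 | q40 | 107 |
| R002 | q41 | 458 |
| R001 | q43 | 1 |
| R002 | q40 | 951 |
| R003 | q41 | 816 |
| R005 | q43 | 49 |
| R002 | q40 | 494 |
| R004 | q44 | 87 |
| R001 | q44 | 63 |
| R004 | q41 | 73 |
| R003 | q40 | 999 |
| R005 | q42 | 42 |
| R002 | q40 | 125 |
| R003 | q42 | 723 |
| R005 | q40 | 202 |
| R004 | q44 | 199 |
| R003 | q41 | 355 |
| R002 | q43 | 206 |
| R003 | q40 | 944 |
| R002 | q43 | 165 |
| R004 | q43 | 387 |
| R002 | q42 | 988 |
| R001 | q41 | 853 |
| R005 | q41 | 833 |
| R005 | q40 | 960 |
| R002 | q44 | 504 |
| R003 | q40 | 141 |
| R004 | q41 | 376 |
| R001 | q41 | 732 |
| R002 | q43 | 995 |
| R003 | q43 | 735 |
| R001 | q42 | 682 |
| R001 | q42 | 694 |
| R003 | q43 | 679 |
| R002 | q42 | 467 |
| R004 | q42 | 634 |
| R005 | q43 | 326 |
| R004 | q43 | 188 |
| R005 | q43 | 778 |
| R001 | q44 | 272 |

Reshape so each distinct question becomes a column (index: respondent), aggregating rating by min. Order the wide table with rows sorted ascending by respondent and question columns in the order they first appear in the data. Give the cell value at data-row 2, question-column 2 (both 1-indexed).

With rows sorted ascending by respondent, row 2 is respondent=R002. question columns in first-appearance order: q44, q42, q41, q43, q40; column 2 is q42.
Long rows with respondent=R002, question=q42: min(222, 988, 467) = 222.

222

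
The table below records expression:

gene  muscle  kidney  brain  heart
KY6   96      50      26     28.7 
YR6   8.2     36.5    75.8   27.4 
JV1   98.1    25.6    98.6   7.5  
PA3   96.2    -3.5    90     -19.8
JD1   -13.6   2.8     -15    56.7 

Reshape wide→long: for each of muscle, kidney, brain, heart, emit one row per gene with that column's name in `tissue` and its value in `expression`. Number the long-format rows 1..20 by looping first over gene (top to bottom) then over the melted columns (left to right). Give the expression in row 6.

20 rows total (5 × 4). Row 6: index ⌊(6-1)/4⌋ = 1 into gene → YR6; (6-1) mod 4 = 1 into the melted columns → kidney.
So row 6 is (YR6, kidney, 36.5); expression = 36.5.

36.5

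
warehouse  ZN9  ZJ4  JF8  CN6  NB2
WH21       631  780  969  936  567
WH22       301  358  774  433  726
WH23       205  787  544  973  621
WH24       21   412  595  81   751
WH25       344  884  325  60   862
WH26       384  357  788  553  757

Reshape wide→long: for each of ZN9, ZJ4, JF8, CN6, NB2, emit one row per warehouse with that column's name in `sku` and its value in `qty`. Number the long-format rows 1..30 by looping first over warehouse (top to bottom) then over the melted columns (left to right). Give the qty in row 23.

30 rows total (6 × 5). Row 23: index ⌊(23-1)/5⌋ = 4 into warehouse → WH25; (23-1) mod 5 = 2 into the melted columns → JF8.
So row 23 is (WH25, JF8, 325); qty = 325.

325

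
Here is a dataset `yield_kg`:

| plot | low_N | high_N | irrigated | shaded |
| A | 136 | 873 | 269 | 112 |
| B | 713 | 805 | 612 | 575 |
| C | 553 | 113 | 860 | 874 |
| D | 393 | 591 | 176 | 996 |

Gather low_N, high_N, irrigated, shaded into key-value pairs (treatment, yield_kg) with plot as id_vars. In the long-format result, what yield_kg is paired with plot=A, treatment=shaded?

112

Unpivoting turns each (plot, wide-column) pair into one long row.
The wide cell at row A, column shaded holds 112, so the long row (A, shaded) has yield_kg=112.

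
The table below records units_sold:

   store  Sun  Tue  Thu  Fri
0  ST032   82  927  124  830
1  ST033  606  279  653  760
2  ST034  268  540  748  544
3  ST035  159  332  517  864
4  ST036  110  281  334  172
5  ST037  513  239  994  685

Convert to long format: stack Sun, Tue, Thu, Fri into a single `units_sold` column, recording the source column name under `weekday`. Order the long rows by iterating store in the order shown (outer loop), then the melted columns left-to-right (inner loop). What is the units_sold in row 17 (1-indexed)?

24 rows total (6 × 4). Row 17: index ⌊(17-1)/4⌋ = 4 into store → ST036; (17-1) mod 4 = 0 into the melted columns → Sun.
So row 17 is (ST036, Sun, 110); units_sold = 110.

110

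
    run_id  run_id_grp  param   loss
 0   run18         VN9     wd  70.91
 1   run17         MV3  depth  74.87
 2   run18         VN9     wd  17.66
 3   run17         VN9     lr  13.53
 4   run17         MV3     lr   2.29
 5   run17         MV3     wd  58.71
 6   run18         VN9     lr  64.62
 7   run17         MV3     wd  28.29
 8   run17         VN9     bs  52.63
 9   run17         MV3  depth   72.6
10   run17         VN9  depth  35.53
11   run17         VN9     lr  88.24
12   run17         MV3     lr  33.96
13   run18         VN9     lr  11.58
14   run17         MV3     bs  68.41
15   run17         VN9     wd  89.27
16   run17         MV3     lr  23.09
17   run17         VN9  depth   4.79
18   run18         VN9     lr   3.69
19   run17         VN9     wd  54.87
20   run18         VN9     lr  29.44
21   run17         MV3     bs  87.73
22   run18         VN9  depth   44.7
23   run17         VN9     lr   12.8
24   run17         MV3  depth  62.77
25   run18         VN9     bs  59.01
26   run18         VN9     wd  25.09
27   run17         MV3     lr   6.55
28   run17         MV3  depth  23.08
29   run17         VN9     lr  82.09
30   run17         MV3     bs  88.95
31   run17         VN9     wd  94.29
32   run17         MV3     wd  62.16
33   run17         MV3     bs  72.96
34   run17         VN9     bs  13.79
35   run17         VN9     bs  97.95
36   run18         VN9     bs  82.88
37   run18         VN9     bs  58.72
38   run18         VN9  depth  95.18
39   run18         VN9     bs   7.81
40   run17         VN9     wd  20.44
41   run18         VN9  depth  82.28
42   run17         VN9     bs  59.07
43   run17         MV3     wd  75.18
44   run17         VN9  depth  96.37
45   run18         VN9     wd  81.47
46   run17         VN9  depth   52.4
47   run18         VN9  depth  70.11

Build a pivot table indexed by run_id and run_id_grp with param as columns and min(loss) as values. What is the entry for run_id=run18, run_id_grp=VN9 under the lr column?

Rows with run_id=run18, run_id_grp=VN9 and param=lr: loss values are 64.62, 11.58, 3.69, 29.44.
min(64.62, 11.58, 3.69, 29.44) = 3.69.

3.69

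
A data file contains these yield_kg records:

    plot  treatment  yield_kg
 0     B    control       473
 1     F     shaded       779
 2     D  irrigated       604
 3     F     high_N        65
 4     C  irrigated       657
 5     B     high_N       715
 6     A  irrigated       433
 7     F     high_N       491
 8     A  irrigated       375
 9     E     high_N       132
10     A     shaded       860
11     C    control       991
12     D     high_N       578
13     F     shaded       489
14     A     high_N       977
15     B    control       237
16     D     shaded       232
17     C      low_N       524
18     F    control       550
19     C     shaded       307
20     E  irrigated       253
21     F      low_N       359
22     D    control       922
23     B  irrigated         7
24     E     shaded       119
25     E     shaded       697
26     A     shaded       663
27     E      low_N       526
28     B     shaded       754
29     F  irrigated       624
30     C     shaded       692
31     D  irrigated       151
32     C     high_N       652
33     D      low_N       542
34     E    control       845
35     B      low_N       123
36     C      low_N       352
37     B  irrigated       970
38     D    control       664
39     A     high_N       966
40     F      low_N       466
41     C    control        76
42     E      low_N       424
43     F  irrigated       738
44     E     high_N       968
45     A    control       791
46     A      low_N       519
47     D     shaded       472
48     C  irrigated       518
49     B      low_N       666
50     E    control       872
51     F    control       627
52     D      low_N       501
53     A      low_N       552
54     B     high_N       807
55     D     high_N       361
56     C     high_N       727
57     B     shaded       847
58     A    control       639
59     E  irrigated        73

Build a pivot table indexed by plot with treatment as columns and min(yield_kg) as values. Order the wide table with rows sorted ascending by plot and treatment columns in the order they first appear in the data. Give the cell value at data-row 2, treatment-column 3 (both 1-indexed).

With rows sorted ascending by plot, row 2 is plot=B. treatment columns in first-appearance order: control, shaded, irrigated, high_N, low_N; column 3 is irrigated.
Long rows with plot=B, treatment=irrigated: min(7, 970) = 7.

7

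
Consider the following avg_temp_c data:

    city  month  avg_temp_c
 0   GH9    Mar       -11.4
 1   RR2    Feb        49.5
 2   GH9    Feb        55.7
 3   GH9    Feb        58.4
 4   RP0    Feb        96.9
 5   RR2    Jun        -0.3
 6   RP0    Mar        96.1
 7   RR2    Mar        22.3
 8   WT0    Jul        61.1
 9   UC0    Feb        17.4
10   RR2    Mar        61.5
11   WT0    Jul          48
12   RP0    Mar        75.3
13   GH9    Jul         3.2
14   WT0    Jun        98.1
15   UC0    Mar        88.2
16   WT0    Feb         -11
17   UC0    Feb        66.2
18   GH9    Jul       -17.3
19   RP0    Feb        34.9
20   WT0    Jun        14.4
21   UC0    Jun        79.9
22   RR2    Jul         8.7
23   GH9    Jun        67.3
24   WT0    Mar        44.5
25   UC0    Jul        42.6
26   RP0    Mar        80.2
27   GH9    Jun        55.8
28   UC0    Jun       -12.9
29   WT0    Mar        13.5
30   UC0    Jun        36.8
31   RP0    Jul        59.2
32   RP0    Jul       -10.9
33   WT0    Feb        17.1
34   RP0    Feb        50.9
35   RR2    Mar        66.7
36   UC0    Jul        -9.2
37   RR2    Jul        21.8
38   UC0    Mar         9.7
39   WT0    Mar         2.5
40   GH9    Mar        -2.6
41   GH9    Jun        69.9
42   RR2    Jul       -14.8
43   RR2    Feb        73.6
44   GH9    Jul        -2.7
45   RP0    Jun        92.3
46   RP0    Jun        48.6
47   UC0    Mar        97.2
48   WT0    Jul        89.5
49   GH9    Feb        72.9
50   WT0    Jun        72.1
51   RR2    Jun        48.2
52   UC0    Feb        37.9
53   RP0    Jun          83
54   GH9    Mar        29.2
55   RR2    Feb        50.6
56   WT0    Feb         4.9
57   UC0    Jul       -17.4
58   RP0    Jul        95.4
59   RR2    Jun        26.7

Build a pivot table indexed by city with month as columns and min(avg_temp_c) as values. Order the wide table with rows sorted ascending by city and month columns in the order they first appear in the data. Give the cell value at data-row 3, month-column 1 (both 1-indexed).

22.3

With rows sorted ascending by city, row 3 is city=RR2. month columns in first-appearance order: Mar, Feb, Jun, Jul; column 1 is Mar.
Long rows with city=RR2, month=Mar: min(22.3, 61.5, 66.7) = 22.3.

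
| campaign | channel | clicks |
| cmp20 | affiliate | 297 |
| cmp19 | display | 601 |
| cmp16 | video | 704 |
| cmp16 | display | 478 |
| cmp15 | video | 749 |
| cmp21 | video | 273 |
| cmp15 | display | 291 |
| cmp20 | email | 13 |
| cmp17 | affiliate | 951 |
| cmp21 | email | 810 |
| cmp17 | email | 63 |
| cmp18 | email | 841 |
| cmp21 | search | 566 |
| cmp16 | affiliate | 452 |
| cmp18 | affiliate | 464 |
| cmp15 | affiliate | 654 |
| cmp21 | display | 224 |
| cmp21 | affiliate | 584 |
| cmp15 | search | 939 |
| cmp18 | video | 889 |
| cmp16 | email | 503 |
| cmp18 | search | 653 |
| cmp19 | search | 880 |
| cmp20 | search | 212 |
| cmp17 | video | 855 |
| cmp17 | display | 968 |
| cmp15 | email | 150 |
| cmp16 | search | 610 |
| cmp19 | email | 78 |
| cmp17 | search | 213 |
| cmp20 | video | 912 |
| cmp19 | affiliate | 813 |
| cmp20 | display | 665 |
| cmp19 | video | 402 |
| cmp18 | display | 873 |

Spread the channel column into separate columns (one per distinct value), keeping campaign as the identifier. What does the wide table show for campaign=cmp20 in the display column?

Wide layout: rows indexed by campaign, columns are the 5 distinct channel values (affiliate, display, video, email, search).
Cell (campaign=cmp20, channel=display) draws from the long row where campaign=cmp20 and channel=display, which has clicks=665.

665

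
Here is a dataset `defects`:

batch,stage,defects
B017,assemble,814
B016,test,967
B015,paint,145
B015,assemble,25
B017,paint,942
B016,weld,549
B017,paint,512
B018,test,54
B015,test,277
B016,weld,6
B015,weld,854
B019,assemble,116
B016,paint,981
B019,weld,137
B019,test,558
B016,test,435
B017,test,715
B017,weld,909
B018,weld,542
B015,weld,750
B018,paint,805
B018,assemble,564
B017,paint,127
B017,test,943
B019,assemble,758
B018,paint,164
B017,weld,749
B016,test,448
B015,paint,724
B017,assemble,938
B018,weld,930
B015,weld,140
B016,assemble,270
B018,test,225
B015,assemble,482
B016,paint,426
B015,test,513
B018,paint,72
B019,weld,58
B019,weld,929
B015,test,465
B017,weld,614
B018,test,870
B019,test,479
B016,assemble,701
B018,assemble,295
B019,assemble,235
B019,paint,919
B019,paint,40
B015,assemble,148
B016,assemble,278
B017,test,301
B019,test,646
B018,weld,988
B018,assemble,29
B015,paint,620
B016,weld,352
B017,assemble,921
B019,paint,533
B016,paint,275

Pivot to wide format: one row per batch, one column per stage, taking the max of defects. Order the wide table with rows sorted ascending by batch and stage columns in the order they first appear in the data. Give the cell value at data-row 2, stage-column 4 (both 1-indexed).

549

With rows sorted ascending by batch, row 2 is batch=B016. stage columns in first-appearance order: assemble, test, paint, weld; column 4 is weld.
Long rows with batch=B016, stage=weld: max(549, 6, 352) = 549.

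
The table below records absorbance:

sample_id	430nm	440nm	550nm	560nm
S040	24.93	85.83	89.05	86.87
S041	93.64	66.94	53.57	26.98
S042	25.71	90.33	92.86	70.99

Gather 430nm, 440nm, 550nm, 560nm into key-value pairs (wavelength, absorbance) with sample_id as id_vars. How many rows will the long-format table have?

12

3 sample_id values × 4 melted columns = 12 rows.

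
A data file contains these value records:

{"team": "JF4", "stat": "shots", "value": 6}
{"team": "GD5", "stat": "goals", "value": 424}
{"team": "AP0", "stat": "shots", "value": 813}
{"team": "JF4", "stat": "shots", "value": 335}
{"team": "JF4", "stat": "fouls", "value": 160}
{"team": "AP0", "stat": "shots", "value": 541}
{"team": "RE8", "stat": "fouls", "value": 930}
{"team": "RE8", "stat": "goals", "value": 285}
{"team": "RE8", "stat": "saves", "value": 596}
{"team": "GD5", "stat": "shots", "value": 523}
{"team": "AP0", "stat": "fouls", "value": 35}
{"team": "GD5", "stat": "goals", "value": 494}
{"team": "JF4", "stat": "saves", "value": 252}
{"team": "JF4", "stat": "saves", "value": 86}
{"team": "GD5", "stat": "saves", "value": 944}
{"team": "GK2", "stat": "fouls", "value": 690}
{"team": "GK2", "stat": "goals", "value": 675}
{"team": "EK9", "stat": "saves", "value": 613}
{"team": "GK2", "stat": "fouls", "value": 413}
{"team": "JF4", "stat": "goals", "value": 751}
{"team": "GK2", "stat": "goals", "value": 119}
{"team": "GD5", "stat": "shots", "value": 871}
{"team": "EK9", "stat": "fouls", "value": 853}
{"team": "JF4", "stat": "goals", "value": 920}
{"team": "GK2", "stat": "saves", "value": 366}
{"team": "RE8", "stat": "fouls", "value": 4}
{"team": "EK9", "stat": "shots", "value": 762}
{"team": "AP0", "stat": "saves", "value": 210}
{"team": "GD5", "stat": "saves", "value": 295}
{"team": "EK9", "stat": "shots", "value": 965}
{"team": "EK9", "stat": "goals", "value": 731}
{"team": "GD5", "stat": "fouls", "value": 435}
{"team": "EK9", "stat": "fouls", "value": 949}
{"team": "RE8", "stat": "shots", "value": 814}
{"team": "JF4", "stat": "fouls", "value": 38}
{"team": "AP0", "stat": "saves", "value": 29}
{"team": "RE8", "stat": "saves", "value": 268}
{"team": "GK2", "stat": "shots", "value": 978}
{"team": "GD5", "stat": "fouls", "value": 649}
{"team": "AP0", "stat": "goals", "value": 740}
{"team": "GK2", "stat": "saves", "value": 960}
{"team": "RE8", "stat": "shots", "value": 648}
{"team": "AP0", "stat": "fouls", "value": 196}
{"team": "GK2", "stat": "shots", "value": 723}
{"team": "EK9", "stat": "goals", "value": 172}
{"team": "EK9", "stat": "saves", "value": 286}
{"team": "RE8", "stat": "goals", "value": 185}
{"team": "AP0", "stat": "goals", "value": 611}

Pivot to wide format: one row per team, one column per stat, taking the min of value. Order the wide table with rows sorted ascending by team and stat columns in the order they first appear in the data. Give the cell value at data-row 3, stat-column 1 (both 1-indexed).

With rows sorted ascending by team, row 3 is team=GD5. stat columns in first-appearance order: shots, goals, fouls, saves; column 1 is shots.
Long rows with team=GD5, stat=shots: min(523, 871) = 523.

523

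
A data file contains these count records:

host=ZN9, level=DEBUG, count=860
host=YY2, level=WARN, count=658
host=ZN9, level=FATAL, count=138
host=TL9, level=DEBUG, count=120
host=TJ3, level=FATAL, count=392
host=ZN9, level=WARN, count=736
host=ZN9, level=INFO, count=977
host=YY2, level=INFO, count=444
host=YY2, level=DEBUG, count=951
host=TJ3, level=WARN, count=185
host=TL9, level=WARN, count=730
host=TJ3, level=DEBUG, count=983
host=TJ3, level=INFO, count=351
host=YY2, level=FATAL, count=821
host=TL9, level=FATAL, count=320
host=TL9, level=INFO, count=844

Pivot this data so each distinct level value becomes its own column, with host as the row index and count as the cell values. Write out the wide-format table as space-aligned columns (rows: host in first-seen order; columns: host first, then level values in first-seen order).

host  DEBUG  WARN  FATAL  INFO
ZN9   860    736   138    977 
YY2   951    658   821    444 
TL9   120    730   320    844 
TJ3   983    185   392    351 

Columns: host plus the 4 distinct level values (DEBUG, WARN, FATAL, INFO).
For example, row ZN9 column DEBUG takes count=860 from the long row (ZN9, DEBUG).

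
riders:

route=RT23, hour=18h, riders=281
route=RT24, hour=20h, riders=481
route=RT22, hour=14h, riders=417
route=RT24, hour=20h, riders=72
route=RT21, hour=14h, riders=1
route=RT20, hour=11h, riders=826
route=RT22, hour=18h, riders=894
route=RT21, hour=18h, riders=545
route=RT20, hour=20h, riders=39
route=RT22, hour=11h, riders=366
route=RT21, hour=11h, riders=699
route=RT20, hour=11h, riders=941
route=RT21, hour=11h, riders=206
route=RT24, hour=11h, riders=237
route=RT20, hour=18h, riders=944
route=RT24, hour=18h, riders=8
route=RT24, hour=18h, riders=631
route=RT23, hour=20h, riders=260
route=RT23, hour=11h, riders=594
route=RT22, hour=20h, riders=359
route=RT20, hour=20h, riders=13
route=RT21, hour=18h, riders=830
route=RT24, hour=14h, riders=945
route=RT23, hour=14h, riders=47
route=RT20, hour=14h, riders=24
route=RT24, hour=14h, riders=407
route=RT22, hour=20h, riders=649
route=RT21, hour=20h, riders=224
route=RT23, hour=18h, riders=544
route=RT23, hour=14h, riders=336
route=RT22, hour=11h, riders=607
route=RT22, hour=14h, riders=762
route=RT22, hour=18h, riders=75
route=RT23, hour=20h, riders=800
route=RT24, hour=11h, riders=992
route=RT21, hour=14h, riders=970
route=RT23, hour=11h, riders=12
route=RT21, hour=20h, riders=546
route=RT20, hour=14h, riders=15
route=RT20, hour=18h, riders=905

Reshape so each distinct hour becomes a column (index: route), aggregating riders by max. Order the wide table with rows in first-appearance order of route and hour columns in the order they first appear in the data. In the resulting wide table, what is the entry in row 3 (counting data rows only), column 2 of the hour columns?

649

With rows in first-appearance order of route, row 3 is route=RT22. hour columns in first-appearance order: 18h, 20h, 14h, 11h; column 2 is 20h.
Long rows with route=RT22, hour=20h: max(359, 649) = 649.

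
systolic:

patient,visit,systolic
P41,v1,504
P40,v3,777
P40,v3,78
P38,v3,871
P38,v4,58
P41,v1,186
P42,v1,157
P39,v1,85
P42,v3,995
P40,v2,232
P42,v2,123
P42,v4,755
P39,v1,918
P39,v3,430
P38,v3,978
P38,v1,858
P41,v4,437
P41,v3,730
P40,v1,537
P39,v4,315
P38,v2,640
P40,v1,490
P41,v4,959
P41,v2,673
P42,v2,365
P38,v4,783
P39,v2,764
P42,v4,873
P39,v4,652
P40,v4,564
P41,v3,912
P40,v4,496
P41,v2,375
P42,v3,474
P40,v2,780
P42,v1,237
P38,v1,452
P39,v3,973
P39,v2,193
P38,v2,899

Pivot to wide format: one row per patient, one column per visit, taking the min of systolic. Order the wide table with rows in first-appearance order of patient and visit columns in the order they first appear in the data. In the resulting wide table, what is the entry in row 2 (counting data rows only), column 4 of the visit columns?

With rows in first-appearance order of patient, row 2 is patient=P40. visit columns in first-appearance order: v1, v3, v4, v2; column 4 is v2.
Long rows with patient=P40, visit=v2: min(232, 780) = 232.

232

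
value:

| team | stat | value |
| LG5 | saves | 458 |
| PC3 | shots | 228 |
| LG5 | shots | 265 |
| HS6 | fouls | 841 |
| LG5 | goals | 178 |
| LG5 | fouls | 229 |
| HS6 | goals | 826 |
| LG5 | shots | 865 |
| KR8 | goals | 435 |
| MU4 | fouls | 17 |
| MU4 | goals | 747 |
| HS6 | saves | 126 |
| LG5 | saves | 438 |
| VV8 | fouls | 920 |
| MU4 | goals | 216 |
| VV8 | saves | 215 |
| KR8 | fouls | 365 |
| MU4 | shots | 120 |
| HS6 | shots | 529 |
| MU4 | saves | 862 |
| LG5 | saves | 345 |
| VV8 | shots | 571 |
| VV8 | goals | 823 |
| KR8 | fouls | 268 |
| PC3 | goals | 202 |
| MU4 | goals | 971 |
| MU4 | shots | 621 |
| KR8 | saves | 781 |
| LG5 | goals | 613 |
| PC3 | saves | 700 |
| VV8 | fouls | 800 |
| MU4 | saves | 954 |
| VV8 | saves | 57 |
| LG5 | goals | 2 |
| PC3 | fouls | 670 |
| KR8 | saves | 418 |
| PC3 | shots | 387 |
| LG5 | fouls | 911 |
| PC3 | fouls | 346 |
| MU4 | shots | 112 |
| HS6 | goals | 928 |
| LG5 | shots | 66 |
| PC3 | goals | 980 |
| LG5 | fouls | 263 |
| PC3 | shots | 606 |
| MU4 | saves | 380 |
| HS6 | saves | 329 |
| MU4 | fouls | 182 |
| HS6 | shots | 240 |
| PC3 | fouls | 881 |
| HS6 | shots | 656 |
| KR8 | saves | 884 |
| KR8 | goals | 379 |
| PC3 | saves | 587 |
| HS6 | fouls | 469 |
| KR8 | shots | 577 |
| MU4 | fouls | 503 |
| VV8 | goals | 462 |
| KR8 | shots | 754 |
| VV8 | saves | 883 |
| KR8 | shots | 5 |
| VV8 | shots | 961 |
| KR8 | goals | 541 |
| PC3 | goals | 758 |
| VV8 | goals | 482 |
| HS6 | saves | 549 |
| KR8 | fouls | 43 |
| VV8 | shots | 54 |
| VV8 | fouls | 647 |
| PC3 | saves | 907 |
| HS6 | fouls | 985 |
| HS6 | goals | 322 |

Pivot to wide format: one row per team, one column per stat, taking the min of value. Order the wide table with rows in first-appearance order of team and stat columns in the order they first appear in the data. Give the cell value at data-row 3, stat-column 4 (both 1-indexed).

With rows in first-appearance order of team, row 3 is team=HS6. stat columns in first-appearance order: saves, shots, fouls, goals; column 4 is goals.
Long rows with team=HS6, stat=goals: min(826, 928, 322) = 322.

322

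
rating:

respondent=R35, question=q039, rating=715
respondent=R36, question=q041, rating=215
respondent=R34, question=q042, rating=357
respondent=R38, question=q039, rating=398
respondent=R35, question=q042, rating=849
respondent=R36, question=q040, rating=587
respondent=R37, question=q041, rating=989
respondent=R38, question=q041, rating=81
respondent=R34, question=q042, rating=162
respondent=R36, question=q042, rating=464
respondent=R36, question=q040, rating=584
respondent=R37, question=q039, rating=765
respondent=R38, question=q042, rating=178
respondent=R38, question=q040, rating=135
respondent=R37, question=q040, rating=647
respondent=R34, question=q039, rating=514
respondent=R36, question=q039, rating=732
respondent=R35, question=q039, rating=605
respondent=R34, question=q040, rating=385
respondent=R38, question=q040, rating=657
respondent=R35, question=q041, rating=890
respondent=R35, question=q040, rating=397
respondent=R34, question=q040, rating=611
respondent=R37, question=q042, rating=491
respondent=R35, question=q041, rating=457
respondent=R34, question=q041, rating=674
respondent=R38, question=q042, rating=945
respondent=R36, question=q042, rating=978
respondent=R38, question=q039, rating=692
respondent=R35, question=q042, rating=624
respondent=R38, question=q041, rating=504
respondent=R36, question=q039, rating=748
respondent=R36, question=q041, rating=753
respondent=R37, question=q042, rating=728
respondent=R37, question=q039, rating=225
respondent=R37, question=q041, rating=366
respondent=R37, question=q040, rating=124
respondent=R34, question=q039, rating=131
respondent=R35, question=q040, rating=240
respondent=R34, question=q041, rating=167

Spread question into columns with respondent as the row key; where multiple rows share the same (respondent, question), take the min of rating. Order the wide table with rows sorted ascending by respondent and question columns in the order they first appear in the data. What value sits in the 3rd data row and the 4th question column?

With rows sorted ascending by respondent, row 3 is respondent=R36. question columns in first-appearance order: q039, q041, q042, q040; column 4 is q040.
Long rows with respondent=R36, question=q040: min(587, 584) = 584.

584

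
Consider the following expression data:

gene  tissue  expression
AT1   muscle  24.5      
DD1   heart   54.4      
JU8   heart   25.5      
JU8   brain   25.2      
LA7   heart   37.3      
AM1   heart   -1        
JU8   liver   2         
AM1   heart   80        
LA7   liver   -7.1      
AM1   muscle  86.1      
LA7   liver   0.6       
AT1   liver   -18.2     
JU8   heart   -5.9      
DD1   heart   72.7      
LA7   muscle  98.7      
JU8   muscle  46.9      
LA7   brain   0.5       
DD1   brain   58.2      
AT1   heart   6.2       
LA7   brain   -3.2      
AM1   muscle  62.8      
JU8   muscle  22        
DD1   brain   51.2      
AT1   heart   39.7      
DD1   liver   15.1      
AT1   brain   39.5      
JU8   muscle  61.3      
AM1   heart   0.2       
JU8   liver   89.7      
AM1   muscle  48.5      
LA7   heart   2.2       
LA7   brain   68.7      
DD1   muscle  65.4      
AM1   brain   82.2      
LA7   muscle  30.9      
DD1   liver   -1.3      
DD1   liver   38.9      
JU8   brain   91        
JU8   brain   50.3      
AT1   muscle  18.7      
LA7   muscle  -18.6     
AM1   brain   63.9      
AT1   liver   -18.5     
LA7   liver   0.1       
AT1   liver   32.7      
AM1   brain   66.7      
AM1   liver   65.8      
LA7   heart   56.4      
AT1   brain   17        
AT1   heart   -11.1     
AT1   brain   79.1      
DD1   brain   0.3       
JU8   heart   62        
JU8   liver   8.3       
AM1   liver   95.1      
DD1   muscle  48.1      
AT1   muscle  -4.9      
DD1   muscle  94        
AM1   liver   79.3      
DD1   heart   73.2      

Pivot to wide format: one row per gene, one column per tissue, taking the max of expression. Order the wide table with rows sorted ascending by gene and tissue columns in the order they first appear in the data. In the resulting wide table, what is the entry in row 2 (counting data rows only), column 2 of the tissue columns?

With rows sorted ascending by gene, row 2 is gene=AT1. tissue columns in first-appearance order: muscle, heart, brain, liver; column 2 is heart.
Long rows with gene=AT1, tissue=heart: max(6.2, 39.7, -11.1) = 39.7.

39.7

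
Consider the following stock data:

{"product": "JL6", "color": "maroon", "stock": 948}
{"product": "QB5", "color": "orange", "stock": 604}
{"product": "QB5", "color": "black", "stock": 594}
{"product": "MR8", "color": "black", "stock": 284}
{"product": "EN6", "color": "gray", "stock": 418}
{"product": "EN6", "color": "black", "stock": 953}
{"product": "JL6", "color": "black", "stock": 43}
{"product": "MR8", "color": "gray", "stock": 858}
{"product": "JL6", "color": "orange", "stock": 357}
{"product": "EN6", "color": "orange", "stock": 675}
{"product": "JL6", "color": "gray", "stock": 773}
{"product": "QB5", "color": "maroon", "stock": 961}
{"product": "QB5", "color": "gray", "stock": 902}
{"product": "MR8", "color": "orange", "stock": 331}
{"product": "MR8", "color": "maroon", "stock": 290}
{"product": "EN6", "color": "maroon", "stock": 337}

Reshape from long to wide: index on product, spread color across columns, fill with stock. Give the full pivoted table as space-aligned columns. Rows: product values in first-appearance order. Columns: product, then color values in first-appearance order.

product  maroon  orange  black  gray
JL6      948     357     43     773 
QB5      961     604     594    902 
MR8      290     331     284    858 
EN6      337     675     953    418 

Columns: product plus the 4 distinct color values (maroon, orange, black, gray).
For example, row JL6 column maroon takes stock=948 from the long row (JL6, maroon).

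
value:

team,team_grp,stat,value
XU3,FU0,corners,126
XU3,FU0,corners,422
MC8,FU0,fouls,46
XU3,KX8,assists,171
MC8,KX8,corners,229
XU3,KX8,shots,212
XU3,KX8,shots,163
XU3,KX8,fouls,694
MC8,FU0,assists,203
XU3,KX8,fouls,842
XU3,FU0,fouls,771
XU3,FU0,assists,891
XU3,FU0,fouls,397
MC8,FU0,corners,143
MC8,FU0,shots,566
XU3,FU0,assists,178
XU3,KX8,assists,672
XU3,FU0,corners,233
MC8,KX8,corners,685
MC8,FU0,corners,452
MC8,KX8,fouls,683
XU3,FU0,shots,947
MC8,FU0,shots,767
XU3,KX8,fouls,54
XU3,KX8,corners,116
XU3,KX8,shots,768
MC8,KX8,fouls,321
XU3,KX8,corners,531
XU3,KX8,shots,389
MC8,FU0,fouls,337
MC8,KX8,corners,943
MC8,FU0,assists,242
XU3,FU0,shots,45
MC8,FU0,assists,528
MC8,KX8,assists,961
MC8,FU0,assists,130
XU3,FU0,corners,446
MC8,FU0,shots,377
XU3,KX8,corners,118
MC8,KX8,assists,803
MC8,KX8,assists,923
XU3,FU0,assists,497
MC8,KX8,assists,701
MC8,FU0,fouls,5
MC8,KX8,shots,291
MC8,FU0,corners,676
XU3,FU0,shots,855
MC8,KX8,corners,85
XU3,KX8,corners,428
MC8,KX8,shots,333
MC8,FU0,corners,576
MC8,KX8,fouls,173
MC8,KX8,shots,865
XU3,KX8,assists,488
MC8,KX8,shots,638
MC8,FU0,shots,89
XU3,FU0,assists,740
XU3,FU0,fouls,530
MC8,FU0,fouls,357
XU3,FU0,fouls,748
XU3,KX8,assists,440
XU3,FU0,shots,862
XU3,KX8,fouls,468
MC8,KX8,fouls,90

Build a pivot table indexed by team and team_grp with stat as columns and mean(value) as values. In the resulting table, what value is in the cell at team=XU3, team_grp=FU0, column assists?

576.50

Rows with team=XU3, team_grp=FU0 and stat=assists: value values are 891, 178, 497, 740.
(891 + 178 + 497 + 740) / 4 = 576.50.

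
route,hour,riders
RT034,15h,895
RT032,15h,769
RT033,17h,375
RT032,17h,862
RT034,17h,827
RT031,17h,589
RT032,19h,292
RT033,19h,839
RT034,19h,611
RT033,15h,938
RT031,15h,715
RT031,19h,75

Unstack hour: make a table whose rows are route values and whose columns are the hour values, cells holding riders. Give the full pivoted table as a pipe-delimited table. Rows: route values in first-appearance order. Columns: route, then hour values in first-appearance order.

Columns: route plus the 3 distinct hour values (15h, 17h, 19h).
For example, row RT034 column 15h takes riders=895 from the long row (RT034, 15h).

| route | 15h | 17h | 19h |
| RT034 | 895 | 827 | 611 |
| RT032 | 769 | 862 | 292 |
| RT033 | 938 | 375 | 839 |
| RT031 | 715 | 589 | 75 |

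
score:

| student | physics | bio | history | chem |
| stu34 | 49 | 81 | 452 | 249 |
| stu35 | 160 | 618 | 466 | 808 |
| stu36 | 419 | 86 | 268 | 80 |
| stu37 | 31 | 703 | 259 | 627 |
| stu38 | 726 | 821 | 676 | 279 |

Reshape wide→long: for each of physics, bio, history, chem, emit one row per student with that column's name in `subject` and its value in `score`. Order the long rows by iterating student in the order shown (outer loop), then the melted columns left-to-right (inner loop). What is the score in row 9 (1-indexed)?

419

20 rows total (5 × 4). Row 9: index ⌊(9-1)/4⌋ = 2 into student → stu36; (9-1) mod 4 = 0 into the melted columns → physics.
So row 9 is (stu36, physics, 419); score = 419.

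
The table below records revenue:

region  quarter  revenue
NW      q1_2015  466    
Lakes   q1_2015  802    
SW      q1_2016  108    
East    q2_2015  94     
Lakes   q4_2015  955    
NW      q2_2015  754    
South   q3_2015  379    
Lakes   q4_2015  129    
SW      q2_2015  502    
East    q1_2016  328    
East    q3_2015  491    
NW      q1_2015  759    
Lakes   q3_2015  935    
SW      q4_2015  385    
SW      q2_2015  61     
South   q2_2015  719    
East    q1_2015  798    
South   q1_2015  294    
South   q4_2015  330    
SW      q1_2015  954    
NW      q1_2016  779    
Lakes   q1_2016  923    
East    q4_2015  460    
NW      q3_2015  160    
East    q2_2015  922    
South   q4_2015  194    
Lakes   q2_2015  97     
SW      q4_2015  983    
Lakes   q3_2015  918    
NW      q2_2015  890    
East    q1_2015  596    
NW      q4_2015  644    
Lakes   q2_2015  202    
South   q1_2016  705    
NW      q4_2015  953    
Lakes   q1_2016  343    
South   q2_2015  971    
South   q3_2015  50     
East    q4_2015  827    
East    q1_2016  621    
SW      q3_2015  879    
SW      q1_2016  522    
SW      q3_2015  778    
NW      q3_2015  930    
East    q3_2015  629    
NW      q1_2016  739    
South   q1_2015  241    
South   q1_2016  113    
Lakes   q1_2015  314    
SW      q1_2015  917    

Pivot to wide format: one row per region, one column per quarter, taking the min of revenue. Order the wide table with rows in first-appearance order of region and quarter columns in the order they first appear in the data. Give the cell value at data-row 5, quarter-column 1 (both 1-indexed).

With rows in first-appearance order of region, row 5 is region=South. quarter columns in first-appearance order: q1_2015, q1_2016, q2_2015, q4_2015, q3_2015; column 1 is q1_2015.
Long rows with region=South, quarter=q1_2015: min(294, 241) = 241.

241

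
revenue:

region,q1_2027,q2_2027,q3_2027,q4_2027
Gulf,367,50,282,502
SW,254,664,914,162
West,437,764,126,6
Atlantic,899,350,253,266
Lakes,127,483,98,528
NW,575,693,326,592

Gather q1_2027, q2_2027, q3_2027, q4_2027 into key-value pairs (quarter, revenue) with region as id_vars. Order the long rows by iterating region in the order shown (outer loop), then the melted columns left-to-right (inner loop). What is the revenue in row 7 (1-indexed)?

24 rows total (6 × 4). Row 7: index ⌊(7-1)/4⌋ = 1 into region → SW; (7-1) mod 4 = 2 into the melted columns → q3_2027.
So row 7 is (SW, q3_2027, 914); revenue = 914.

914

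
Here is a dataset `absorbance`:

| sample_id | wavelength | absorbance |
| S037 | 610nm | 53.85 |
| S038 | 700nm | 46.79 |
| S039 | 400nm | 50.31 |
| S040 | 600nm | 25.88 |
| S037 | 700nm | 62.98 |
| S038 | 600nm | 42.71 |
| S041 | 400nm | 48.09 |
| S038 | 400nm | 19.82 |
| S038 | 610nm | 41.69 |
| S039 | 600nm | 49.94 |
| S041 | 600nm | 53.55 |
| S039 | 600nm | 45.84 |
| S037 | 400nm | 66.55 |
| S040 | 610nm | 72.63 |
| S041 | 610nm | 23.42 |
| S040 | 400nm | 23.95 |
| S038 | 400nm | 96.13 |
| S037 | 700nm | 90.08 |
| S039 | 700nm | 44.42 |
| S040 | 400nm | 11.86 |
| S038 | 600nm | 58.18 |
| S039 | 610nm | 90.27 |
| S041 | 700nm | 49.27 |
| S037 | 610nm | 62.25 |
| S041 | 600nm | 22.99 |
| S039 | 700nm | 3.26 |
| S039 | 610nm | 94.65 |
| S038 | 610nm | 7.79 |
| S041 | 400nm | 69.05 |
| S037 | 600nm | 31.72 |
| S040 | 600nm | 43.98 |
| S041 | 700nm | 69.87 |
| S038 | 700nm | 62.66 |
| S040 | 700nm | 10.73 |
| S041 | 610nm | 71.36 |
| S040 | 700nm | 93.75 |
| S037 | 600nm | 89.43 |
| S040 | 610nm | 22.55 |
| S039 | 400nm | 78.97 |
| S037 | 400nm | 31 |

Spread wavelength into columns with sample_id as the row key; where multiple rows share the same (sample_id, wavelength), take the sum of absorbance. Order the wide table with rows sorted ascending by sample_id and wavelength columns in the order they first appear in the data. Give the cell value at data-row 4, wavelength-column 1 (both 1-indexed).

95.18

With rows sorted ascending by sample_id, row 4 is sample_id=S040. wavelength columns in first-appearance order: 610nm, 700nm, 400nm, 600nm; column 1 is 610nm.
Long rows with sample_id=S040, wavelength=610nm: 72.63 + 22.55 = 95.18.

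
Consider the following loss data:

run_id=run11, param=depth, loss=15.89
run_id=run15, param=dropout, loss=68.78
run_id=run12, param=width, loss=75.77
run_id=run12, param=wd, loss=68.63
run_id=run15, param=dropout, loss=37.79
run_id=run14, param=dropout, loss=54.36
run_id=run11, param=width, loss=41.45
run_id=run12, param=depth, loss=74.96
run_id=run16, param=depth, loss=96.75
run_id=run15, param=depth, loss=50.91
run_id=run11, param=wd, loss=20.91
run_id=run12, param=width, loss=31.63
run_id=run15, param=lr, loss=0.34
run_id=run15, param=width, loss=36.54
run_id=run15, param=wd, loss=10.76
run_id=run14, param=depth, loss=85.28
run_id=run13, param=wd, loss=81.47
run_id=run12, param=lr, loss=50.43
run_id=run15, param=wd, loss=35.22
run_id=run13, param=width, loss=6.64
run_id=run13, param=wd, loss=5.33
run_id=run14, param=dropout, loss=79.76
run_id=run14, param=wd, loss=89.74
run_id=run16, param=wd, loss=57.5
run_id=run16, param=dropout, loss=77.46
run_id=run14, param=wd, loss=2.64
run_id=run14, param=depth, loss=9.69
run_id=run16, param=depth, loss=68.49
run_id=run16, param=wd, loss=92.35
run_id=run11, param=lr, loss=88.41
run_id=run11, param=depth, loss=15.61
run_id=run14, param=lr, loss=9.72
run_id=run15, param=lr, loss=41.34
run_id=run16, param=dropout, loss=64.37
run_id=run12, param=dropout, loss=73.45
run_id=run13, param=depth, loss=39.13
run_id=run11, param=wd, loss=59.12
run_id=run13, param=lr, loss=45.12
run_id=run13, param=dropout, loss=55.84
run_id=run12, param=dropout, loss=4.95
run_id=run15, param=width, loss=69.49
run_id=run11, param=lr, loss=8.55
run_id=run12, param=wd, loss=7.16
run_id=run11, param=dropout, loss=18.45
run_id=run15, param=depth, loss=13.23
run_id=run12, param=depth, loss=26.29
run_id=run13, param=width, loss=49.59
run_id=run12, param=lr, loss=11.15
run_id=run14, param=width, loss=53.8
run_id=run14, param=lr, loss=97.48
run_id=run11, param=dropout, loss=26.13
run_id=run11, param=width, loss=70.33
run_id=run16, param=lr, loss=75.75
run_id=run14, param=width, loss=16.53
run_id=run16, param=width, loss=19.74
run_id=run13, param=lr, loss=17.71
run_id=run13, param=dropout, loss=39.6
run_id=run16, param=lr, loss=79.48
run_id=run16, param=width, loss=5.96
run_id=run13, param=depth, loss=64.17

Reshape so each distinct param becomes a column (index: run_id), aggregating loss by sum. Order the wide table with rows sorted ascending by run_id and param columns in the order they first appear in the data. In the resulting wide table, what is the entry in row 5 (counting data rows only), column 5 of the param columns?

With rows sorted ascending by run_id, row 5 is run_id=run15. param columns in first-appearance order: depth, dropout, width, wd, lr; column 5 is lr.
Long rows with run_id=run15, param=lr: 0.34 + 41.34 = 41.68.

41.68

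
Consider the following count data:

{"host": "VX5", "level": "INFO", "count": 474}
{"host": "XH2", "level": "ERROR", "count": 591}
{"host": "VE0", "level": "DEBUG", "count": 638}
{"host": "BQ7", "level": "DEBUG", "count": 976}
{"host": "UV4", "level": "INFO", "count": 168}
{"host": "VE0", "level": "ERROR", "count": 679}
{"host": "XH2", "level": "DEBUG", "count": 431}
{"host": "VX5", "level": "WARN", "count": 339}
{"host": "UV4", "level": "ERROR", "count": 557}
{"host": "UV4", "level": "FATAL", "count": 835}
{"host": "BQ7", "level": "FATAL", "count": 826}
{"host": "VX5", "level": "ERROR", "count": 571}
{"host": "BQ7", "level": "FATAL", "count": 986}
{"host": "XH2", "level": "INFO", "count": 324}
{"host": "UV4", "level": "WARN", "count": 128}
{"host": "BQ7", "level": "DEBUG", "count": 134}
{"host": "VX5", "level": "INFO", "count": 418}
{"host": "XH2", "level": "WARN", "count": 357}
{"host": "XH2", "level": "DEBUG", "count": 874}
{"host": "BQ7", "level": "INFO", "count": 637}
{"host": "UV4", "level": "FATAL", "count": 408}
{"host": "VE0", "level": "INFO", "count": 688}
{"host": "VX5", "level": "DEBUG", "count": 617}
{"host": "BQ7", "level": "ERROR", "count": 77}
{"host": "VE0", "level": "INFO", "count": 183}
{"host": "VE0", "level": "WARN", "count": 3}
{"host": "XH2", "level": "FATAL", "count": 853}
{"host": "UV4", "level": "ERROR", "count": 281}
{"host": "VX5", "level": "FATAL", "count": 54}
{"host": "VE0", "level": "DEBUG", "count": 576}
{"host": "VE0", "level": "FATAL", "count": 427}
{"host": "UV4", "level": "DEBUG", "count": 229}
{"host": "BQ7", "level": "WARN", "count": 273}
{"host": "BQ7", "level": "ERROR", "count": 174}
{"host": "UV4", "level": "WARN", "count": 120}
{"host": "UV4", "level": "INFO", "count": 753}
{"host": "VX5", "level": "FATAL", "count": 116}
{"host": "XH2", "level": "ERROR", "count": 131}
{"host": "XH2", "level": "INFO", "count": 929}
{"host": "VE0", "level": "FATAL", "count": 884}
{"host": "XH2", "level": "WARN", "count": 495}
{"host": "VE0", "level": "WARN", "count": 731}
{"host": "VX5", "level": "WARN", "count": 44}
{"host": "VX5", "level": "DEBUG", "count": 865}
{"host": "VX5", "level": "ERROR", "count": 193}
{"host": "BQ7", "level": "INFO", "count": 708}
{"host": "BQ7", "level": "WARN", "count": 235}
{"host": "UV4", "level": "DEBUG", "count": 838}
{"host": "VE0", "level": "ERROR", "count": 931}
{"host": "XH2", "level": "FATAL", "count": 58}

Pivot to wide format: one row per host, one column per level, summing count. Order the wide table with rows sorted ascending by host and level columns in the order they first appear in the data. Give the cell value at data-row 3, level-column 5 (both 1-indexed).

1311

With rows sorted ascending by host, row 3 is host=VE0. level columns in first-appearance order: INFO, ERROR, DEBUG, WARN, FATAL; column 5 is FATAL.
Long rows with host=VE0, level=FATAL: 427 + 884 = 1311.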